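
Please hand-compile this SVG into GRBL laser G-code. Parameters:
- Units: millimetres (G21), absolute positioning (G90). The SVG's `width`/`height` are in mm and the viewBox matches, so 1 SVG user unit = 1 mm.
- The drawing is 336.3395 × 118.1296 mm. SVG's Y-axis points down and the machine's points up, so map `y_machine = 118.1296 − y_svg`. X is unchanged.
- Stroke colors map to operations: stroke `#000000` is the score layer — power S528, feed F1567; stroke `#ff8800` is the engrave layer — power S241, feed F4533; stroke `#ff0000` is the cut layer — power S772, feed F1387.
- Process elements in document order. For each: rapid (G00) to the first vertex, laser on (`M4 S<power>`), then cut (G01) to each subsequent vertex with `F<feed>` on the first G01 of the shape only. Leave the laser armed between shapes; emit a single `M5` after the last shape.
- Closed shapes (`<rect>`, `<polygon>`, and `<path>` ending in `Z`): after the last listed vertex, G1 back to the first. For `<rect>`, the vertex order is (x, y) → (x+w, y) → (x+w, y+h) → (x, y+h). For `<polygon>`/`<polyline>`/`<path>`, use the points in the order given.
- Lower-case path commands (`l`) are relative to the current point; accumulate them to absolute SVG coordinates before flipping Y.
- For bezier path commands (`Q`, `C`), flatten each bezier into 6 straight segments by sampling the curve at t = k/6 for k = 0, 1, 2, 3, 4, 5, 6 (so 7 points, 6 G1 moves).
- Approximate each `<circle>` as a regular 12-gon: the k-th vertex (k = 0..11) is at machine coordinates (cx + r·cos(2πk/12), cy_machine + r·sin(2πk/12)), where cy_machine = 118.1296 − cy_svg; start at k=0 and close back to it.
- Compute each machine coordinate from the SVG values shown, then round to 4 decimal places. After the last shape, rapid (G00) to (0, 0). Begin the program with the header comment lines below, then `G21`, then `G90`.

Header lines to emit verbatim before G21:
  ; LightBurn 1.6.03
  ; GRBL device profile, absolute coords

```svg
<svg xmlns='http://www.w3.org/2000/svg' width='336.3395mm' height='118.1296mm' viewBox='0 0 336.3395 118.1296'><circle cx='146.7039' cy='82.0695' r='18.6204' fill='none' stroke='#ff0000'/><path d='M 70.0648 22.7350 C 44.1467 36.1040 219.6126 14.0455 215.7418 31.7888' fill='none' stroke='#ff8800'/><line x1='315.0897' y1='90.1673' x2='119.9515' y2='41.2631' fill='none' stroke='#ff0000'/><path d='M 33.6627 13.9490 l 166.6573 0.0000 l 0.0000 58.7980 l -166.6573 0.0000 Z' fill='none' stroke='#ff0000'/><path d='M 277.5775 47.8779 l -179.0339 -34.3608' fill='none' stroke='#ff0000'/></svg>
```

Since the viewBox matches the mm dimensions, user units are millimetres directly. The only transform is the Y-flip y_m = 118.1296 − y_svg.

Shape 1 is a circle drawn with `<circle>`. Its stroke #ff0000 means cut at S772, F1387. After flipping Y the toolpath is (165.3243,36.0601) → (162.8296,45.3703) → (156.0141,52.1858) → (146.7039,54.6805) → (137.3937,52.1858) → (130.5782,45.3703) → (128.0835,36.0601) → (130.5782,26.7499) → (137.3937,19.9344) → (146.7039,17.4397) → (156.0141,19.9344) → (162.8296,26.7499) → (165.3243,36.0601), returning to the start.

Shape 2 is a cubic bezier drawn with `<path>`. Its stroke #ff8800 means engrave at S241, F4533. After flipping Y the toolpath is (70.0648,95.3946) → (72.1252,91.3141) → (97.1739,91.0485) → (134.6356,92.5081) → (173.9345,93.6031) → (204.4951,92.2439) → (215.7418,86.3408).

Shape 3 is a line segment drawn with `<line>`. Its stroke #ff0000 means cut at S772, F1387. After flipping Y the toolpath is (315.0897,27.9623) → (119.9515,76.8665).

Shape 4 is a rectangle drawn with `<path>`. Its stroke #ff0000 means cut at S772, F1387. After flipping Y the toolpath is (33.6627,104.1806) → (200.3200,104.1806) → (200.3200,45.3826) → (33.6627,45.3826) → (33.6627,104.1806), returning to the start.

Shape 5 is a line segment drawn with `<path>`. Its stroke #ff0000 means cut at S772, F1387. After flipping Y the toolpath is (277.5775,70.2517) → (98.5436,104.6125).

; LightBurn 1.6.03
; GRBL device profile, absolute coords
G21
G90
G00 X165.3243 Y36.0601
M4 S772
G01 X162.8296 Y45.3703 F1387
G01 X156.0141 Y52.1858
G01 X146.7039 Y54.6805
G01 X137.3937 Y52.1858
G01 X130.5782 Y45.3703
G01 X128.0835 Y36.0601
G01 X130.5782 Y26.7499
G01 X137.3937 Y19.9344
G01 X146.7039 Y17.4397
G01 X156.0141 Y19.9344
G01 X162.8296 Y26.7499
G01 X165.3243 Y36.0601
G00 X70.0648 Y95.3946
M4 S241
G01 X72.1252 Y91.3141 F4533
G01 X97.1739 Y91.0485
G01 X134.6356 Y92.5081
G01 X173.9345 Y93.6031
G01 X204.4951 Y92.2439
G01 X215.7418 Y86.3408
G00 X315.0897 Y27.9623
M4 S772
G01 X119.9515 Y76.8665 F1387
G00 X33.6627 Y104.1806
M4 S772
G01 X200.3200 Y104.1806 F1387
G01 X200.3200 Y45.3826
G01 X33.6627 Y45.3826
G01 X33.6627 Y104.1806
G00 X277.5775 Y70.2517
M4 S772
G01 X98.5436 Y104.6125 F1387
M5
G00 X0.0000 Y0.0000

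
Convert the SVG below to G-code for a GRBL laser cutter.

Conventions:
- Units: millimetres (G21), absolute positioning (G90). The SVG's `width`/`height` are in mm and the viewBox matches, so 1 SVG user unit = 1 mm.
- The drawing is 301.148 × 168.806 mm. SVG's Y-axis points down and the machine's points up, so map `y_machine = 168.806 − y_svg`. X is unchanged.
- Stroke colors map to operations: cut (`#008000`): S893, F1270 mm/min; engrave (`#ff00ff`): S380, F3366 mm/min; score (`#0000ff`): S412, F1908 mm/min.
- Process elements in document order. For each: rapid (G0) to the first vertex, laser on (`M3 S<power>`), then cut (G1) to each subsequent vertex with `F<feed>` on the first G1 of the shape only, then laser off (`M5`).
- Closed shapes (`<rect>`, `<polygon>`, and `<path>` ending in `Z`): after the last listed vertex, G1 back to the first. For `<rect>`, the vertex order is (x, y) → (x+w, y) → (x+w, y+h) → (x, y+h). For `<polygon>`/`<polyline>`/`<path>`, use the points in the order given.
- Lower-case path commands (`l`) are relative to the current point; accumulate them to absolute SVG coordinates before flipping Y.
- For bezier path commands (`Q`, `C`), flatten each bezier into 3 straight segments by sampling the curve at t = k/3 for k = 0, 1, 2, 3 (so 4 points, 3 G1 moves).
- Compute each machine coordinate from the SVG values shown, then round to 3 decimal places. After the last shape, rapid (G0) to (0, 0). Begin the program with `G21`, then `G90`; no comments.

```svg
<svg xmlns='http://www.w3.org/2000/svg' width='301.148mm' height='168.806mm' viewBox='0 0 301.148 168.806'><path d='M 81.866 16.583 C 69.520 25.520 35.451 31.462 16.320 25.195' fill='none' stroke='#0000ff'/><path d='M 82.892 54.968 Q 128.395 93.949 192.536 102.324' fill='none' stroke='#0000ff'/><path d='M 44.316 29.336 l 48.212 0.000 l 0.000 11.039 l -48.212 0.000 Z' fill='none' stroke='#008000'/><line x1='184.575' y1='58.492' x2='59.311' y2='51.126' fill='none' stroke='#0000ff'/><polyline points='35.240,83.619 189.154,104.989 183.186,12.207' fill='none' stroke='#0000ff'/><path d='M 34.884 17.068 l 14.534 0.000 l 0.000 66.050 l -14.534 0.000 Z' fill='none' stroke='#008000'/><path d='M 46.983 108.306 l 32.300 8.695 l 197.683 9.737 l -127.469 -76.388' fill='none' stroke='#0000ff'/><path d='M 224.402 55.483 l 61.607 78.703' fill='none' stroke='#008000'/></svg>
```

1 u = 1 mm; y_m = 168.806 − y.

[1] `<path>` cubic bezier, #0000ff→score S412 F1908: (81.866,152.223) → (63.637,144.626) → (39.073,141.072) → (16.320,143.611)

[2] `<path>` quadratic bezier, #0000ff→score S412 F1908: (82.892,113.838) → (115.298,91.251) → (151.846,75.466) → (192.536,66.482)

[3] `<path>` rectangle, #008000→cut S893 F1270: (44.316,139.470) → (92.528,139.470) → (92.528,128.431) → (44.316,128.431) → (44.316,139.470) (closed)

[4] `<line>` line segment, #0000ff→score S412 F1908: (184.575,110.314) → (59.311,117.680)

[5] `<polyline>` open polyline, #0000ff→score S412 F1908: (35.240,85.187) → (189.154,63.817) → (183.186,156.599)

[6] `<path>` rectangle, #008000→cut S893 F1270: (34.884,151.738) → (49.418,151.738) → (49.418,85.688) → (34.884,85.688) → (34.884,151.738) (closed)

[7] `<path>` open polyline, #0000ff→score S412 F1908: (46.983,60.500) → (79.283,51.805) → (276.966,42.068) → (149.497,118.456)

[8] `<path>` line segment, #008000→cut S893 F1270: (224.402,113.323) → (286.009,34.620)

G21
G90
G0 X81.866 Y152.223
M3 S412
G1 X63.637 Y144.626 F1908
G1 X39.073 Y141.072
G1 X16.320 Y143.611
M5
G0 X82.892 Y113.838
M3 S412
G1 X115.298 Y91.251 F1908
G1 X151.846 Y75.466
G1 X192.536 Y66.482
M5
G0 X44.316 Y139.470
M3 S893
G1 X92.528 Y139.470 F1270
G1 X92.528 Y128.431
G1 X44.316 Y128.431
G1 X44.316 Y139.470
M5
G0 X184.575 Y110.314
M3 S412
G1 X59.311 Y117.680 F1908
M5
G0 X35.240 Y85.187
M3 S412
G1 X189.154 Y63.817 F1908
G1 X183.186 Y156.599
M5
G0 X34.884 Y151.738
M3 S893
G1 X49.418 Y151.738 F1270
G1 X49.418 Y85.688
G1 X34.884 Y85.688
G1 X34.884 Y151.738
M5
G0 X46.983 Y60.500
M3 S412
G1 X79.283 Y51.805 F1908
G1 X276.966 Y42.068
G1 X149.497 Y118.456
M5
G0 X224.402 Y113.323
M3 S893
G1 X286.009 Y34.620 F1270
M5
G0 X0.000 Y0.000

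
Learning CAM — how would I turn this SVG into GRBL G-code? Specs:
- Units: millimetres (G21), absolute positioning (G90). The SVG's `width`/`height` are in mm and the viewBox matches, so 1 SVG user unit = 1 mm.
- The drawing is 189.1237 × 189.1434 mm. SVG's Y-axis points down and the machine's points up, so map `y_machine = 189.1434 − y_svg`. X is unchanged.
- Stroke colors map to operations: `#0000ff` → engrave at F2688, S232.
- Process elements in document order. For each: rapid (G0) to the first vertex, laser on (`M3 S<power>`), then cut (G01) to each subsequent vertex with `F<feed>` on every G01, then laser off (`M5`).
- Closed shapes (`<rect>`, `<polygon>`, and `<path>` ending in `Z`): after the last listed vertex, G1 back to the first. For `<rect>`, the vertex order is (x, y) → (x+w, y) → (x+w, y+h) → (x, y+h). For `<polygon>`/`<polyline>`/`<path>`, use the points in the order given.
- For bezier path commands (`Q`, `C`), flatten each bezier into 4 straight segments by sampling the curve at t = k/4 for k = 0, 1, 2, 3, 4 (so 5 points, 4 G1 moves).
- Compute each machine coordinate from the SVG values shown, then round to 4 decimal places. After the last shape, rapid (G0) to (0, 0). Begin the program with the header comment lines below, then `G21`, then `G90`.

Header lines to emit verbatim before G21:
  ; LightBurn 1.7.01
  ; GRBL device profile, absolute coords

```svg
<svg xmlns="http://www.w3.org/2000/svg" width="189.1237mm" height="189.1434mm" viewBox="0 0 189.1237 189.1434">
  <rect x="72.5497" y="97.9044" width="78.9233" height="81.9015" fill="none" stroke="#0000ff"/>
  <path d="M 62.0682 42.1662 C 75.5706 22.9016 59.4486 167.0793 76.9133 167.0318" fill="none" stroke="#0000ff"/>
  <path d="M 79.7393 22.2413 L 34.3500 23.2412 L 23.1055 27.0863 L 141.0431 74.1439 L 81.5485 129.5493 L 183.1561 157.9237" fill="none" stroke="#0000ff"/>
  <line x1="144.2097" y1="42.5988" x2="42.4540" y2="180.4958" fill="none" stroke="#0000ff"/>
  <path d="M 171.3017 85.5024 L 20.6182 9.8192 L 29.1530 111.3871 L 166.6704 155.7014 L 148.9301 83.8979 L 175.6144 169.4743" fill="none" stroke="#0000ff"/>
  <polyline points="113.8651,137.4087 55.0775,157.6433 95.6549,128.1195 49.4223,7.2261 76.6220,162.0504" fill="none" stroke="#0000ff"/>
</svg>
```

; LightBurn 1.7.01
; GRBL device profile, absolute coords
G21
G90
G0 X72.5497 Y91.2390
M3 S232
G01 X151.4730 Y91.2390 F2688
G01 X151.4730 Y9.3375 F2688
G01 X72.5497 Y9.3375 F2688
G01 X72.5497 Y91.2390 F2688
M5
G0 X62.0682 Y146.9772
M3 S232
G01 X67.6281 Y135.5875 F2688
G01 X68.0049 Y91.7508 F2688
G01 X69.1246 Y44.3109 F2688
G01 X76.9133 Y22.1116 F2688
M5
G0 X79.7393 Y166.9021
M3 S232
G01 X34.3500 Y165.9022 F2688
G01 X23.1055 Y162.0571 F2688
G01 X141.0431 Y114.9995 F2688
G01 X81.5485 Y59.5941 F2688
G01 X183.1561 Y31.2197 F2688
M5
G0 X144.2097 Y146.5446
M3 S232
G01 X42.4540 Y8.6476 F2688
M5
G0 X171.3017 Y103.6410
M3 S232
G01 X20.6182 Y179.3242 F2688
G01 X29.1530 Y77.7563 F2688
G01 X166.6704 Y33.4420 F2688
G01 X148.9301 Y105.2455 F2688
G01 X175.6144 Y19.6691 F2688
M5
G0 X113.8651 Y51.7347
M3 S232
G01 X55.0775 Y31.5001 F2688
G01 X95.6549 Y61.0239 F2688
G01 X49.4223 Y181.9173 F2688
G01 X76.6220 Y27.0930 F2688
M5
G0 X0.0000 Y0.0000

Since the viewBox matches the mm dimensions, user units are millimetres directly. The only transform is the Y-flip y_m = 189.1434 − y_svg.

Shape 1 is a rectangle drawn with `<rect>`. Its stroke #0000ff means engrave at S232, F2688. After flipping Y the toolpath is (72.5497,91.2390) → (151.4730,91.2390) → (151.4730,9.3375) → (72.5497,9.3375) → (72.5497,91.2390), returning to the start.

Shape 2 is a cubic bezier drawn with `<path>`. Its stroke #0000ff means engrave at S232, F2688. After flipping Y the toolpath is (62.0682,146.9772) → (67.6281,135.5875) → (68.0049,91.7508) → (69.1246,44.3109) → (76.9133,22.1116).

Shape 3 is a open polyline drawn with `<path>`. Its stroke #0000ff means engrave at S232, F2688. After flipping Y the toolpath is (79.7393,166.9021) → (34.3500,165.9022) → (23.1055,162.0571) → (141.0431,114.9995) → (81.5485,59.5941) → (183.1561,31.2197).

Shape 4 is a line segment drawn with `<line>`. Its stroke #0000ff means engrave at S232, F2688. After flipping Y the toolpath is (144.2097,146.5446) → (42.4540,8.6476).

Shape 5 is a open polyline drawn with `<path>`. Its stroke #0000ff means engrave at S232, F2688. After flipping Y the toolpath is (171.3017,103.6410) → (20.6182,179.3242) → (29.1530,77.7563) → (166.6704,33.4420) → (148.9301,105.2455) → (175.6144,19.6691).

Shape 6 is a open polyline drawn with `<polyline>`. Its stroke #0000ff means engrave at S232, F2688. After flipping Y the toolpath is (113.8651,51.7347) → (55.0775,31.5001) → (95.6549,61.0239) → (49.4223,181.9173) → (76.6220,27.0930).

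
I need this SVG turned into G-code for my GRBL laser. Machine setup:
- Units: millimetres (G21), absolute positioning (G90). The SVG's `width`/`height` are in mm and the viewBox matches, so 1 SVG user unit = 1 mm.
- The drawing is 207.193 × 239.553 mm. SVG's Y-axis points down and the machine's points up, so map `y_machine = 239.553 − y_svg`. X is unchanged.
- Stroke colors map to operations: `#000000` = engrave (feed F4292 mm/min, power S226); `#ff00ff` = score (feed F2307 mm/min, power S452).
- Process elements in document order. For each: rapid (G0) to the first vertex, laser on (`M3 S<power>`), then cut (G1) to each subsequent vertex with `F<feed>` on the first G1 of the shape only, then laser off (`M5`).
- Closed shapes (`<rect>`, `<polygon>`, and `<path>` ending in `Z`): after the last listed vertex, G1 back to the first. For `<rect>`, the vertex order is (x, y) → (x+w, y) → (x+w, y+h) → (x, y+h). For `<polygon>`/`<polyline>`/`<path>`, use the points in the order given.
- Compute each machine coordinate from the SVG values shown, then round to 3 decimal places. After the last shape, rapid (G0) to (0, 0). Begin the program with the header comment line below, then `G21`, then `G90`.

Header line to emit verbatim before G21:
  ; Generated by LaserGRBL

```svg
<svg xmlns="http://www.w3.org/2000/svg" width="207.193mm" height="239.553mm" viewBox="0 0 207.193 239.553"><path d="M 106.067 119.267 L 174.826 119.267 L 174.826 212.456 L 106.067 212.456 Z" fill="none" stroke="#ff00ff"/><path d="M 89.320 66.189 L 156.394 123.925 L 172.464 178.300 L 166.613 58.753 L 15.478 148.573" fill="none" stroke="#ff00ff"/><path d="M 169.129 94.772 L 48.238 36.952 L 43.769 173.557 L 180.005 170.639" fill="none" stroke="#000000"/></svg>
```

; Generated by LaserGRBL
G21
G90
G0 X106.067 Y120.286
M3 S452
G1 X174.826 Y120.286 F2307
G1 X174.826 Y27.097
G1 X106.067 Y27.097
G1 X106.067 Y120.286
M5
G0 X89.320 Y173.364
M3 S452
G1 X156.394 Y115.628 F2307
G1 X172.464 Y61.253
G1 X166.613 Y180.800
G1 X15.478 Y90.980
M5
G0 X169.129 Y144.781
M3 S226
G1 X48.238 Y202.601 F4292
G1 X43.769 Y65.996
G1 X180.005 Y68.914
M5
G0 X0.000 Y0.000

viewBox `0 0 207.193 239.553` with mm width/height → 1 unit = 1 mm. Flip: y_m = 239.553 − y_svg.

**Shape 1** — `<path>` rectangle, stroke `#ff00ff` → score (S452, F2307). Machine vertices: (106.067,120.286) → (174.826,120.286) → (174.826,27.097) → (106.067,27.097) → (106.067,120.286). Closed: final G1 returns to the first vertex.

**Shape 2** — `<path>` open polyline, stroke `#ff00ff` → score (S452, F2307). Machine vertices: (89.320,173.364) → (156.394,115.628) → (172.464,61.253) → (166.613,180.800) → (15.478,90.980). Open path.

**Shape 3** — `<path>` open polyline, stroke `#000000` → engrave (S226, F4292). Machine vertices: (169.129,144.781) → (48.238,202.601) → (43.769,65.996) → (180.005,68.914). Open path.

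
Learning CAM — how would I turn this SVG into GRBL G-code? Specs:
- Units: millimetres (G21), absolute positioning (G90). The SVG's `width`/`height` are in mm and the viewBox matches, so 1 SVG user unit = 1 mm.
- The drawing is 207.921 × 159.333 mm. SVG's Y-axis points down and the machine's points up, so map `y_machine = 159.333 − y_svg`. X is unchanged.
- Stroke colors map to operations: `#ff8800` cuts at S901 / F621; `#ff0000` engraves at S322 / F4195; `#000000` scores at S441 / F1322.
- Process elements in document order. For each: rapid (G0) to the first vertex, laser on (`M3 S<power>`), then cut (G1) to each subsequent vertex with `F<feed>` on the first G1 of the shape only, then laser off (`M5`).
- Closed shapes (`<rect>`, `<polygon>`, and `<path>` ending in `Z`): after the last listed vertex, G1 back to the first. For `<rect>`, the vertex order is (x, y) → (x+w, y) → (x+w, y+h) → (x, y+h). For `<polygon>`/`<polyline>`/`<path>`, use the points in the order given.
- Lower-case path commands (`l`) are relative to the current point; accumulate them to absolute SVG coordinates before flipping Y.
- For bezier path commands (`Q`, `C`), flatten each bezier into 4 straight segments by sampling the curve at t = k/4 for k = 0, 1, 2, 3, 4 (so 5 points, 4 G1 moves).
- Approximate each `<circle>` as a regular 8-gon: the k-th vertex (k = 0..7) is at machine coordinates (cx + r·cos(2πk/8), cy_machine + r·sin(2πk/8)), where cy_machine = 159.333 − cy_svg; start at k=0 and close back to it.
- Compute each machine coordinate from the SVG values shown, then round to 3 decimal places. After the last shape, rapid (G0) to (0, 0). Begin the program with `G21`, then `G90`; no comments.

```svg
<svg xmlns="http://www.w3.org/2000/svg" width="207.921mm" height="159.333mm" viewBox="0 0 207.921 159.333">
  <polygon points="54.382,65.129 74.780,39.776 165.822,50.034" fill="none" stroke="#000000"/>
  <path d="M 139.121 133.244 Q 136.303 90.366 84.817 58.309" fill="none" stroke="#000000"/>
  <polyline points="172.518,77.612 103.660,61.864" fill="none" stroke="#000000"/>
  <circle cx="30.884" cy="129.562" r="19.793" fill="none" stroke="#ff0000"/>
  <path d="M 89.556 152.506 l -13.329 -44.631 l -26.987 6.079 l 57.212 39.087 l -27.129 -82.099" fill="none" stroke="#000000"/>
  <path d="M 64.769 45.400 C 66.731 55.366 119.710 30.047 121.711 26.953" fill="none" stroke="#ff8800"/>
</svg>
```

viewBox `0 0 207.921 159.333` with mm width/height → 1 unit = 1 mm. Flip: y_m = 159.333 − y_svg.

**Shape 1** — `<polygon>` closed polygon, stroke `#000000` → score (S441, F1322). Machine vertices: (54.382,94.204) → (74.780,119.557) → (165.822,109.299) → (54.382,94.204). Closed: final G1 returns to the first vertex.

**Shape 2** — `<path>` quadratic bezier, stroke `#000000` → score (S441, F1322). Control points (SVG): P0=(139.121,133.244), P1=(136.303,90.366), P2=(84.817,58.309); sampled at t=k/4. Machine vertices: (139.121,26.089) → (134.670,46.852) → (124.136,66.262) → (107.518,84.319) → (84.817,101.024). Open path.

**Shape 3** — `<polyline>` line segment, stroke `#000000` → score (S441, F1322). Machine vertices: (172.518,81.721) → (103.660,97.469). Open path.

**Shape 4** — `<circle>` circle, stroke `#ff0000` → engrave (S322, F4195). Machine vertices: (50.677,29.771) → (44.880,43.767) → (30.884,49.564) → (16.888,43.767) → (11.091,29.771) → (16.888,15.775) → (30.884,9.978) → (44.880,15.775) → (50.677,29.771). Closed: final G1 returns to the first vertex.

**Shape 5** — `<path>` open polyline, stroke `#000000` → score (S441, F1322). Machine vertices: (89.556,6.827) → (76.227,51.458) → (49.240,45.379) → (106.452,6.292) → (79.323,88.391). Open path.

**Shape 6** — `<path>` cubic bezier, stroke `#ff8800` → cut (S901, F621). Control points (SVG): P0=(64.769,45.400), P1=(66.731,55.366), P2=(119.710,30.047), P3=(121.711,26.953); sampled at t=k/4. Machine vertices: (64.769,113.933) → (74.213,112.176) → (93.225,118.259) → (112.246,126.791) → (121.711,132.380). Open path.

G21
G90
G0 X54.382 Y94.204
M3 S441
G1 X74.780 Y119.557 F1322
G1 X165.822 Y109.299
G1 X54.382 Y94.204
M5
G0 X139.121 Y26.089
M3 S441
G1 X134.670 Y46.852 F1322
G1 X124.136 Y66.262
G1 X107.518 Y84.319
G1 X84.817 Y101.024
M5
G0 X172.518 Y81.721
M3 S441
G1 X103.660 Y97.469 F1322
M5
G0 X50.677 Y29.771
M3 S322
G1 X44.880 Y43.767 F4195
G1 X30.884 Y49.564
G1 X16.888 Y43.767
G1 X11.091 Y29.771
G1 X16.888 Y15.775
G1 X30.884 Y9.978
G1 X44.880 Y15.775
G1 X50.677 Y29.771
M5
G0 X89.556 Y6.827
M3 S441
G1 X76.227 Y51.458 F1322
G1 X49.240 Y45.379
G1 X106.452 Y6.292
G1 X79.323 Y88.391
M5
G0 X64.769 Y113.933
M3 S901
G1 X74.213 Y112.176 F621
G1 X93.225 Y118.259
G1 X112.246 Y126.791
G1 X121.711 Y132.380
M5
G0 X0.000 Y0.000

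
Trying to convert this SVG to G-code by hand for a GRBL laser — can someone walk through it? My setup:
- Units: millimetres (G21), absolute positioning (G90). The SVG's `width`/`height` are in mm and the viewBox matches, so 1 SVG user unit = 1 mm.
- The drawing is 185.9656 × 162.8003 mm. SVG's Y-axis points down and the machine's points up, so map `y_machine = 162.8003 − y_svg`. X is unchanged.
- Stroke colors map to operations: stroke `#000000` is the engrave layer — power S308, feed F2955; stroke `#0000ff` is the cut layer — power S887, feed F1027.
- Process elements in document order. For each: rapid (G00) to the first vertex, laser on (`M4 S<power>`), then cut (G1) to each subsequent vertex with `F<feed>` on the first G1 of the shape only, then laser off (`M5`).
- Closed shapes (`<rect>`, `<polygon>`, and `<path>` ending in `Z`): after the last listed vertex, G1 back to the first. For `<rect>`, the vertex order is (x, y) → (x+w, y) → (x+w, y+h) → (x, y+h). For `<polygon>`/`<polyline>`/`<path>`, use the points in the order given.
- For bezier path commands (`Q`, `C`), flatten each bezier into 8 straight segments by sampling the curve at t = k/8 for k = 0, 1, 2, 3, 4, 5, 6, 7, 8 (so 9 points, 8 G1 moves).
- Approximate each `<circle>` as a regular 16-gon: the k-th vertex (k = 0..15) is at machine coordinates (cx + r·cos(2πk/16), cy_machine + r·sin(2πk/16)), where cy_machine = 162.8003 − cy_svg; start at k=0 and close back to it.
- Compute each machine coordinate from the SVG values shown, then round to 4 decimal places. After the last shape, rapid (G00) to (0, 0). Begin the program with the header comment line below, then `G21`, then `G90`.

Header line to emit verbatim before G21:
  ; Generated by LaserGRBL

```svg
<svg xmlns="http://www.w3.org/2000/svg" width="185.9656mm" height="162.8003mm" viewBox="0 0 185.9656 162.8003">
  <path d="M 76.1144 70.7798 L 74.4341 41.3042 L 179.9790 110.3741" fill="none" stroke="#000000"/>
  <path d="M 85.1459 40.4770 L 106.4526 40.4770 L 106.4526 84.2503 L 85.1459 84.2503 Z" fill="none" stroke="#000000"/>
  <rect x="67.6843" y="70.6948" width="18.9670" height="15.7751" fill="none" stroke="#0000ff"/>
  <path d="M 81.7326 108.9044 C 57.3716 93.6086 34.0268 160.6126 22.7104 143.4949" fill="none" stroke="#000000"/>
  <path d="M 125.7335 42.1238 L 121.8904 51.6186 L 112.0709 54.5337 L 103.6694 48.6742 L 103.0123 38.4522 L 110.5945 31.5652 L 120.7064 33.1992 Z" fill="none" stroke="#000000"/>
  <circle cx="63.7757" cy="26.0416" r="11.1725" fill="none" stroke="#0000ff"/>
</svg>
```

; Generated by LaserGRBL
G21
G90
G00 X76.1144 Y92.0205
M4 S308
G1 X74.4341 Y121.4961 F2955
G1 X179.9790 Y52.4262
M5
G00 X85.1459 Y122.3233
M4 S308
G1 X106.4526 Y122.3233 F2955
G1 X106.4526 Y78.5500
G1 X85.1459 Y78.5500
G1 X85.1459 Y122.3233
M5
G00 X67.6843 Y92.1055
M4 S887
G1 X86.6513 Y92.1055 F1027
G1 X86.6513 Y76.3304
G1 X67.6843 Y76.3304
G1 X67.6843 Y92.1055
M5
G00 X81.7326 Y53.8959
M4 S308
G1 X72.6664 Y56.0991 F2955
G1 X63.8245 Y52.5369
G1 X55.3359 Y45.1596
G1 X47.3298 Y35.9174
G1 X39.9351 Y26.7607
G1 X33.2810 Y19.6396
G1 X27.4964 Y16.5044
G1 X22.7104 Y19.3054
M5
G00 X125.7335 Y120.6765
M4 S308
G1 X121.8904 Y111.1817 F2955
G1 X112.0709 Y108.2666
G1 X103.6694 Y114.1261
G1 X103.0123 Y124.3481
G1 X110.5945 Y131.2351
G1 X120.7064 Y129.6011
G1 X125.7335 Y120.6765
M5
G00 X74.9482 Y136.7587
M4 S887
G1 X74.0977 Y141.0342 F1027
G1 X71.6759 Y144.6589
G1 X68.0512 Y147.0807
G1 X63.7757 Y147.9312
G1 X59.5002 Y147.0807
G1 X55.8755 Y144.6589
G1 X53.4537 Y141.0342
G1 X52.6032 Y136.7587
G1 X53.4537 Y132.4832
G1 X55.8755 Y128.8585
G1 X59.5002 Y126.4367
G1 X63.7757 Y125.5862
G1 X68.0512 Y126.4367
G1 X71.6759 Y128.8585
G1 X74.0977 Y132.4832
G1 X74.9482 Y136.7587
M5
G00 X0.0000 Y0.0000

viewBox `0 0 185.9656 162.8003` with mm width/height → 1 unit = 1 mm. Flip: y_m = 162.8003 − y_svg.

**Shape 1** — `<path>` open polyline, stroke `#000000` → engrave (S308, F2955). Machine vertices: (76.1144,92.0205) → (74.4341,121.4961) → (179.9790,52.4262). Open path.

**Shape 2** — `<path>` rectangle, stroke `#000000` → engrave (S308, F2955). Machine vertices: (85.1459,122.3233) → (106.4526,122.3233) → (106.4526,78.5500) → (85.1459,78.5500) → (85.1459,122.3233). Closed: final G1 returns to the first vertex.

**Shape 3** — `<rect>` rectangle, stroke `#0000ff` → cut (S887, F1027). Machine vertices: (67.6843,92.1055) → (86.6513,92.1055) → (86.6513,76.3304) → (67.6843,76.3304) → (67.6843,92.1055). Closed: final G1 returns to the first vertex.

**Shape 4** — `<path>` cubic bezier, stroke `#000000` → engrave (S308, F2955). Control points (SVG): P0=(81.7326,108.9044), P1=(57.3716,93.6086), P2=(34.0268,160.6126), P3=(22.7104,143.4949); sampled at t=k/8. Machine vertices: (81.7326,53.8959) → (72.6664,56.0991) → (63.8245,52.5369) → (55.3359,45.1596) → (47.3298,35.9174) → (39.9351,26.7607) → (33.2810,19.6396) → (27.4964,16.5044) → (22.7104,19.3054). Open path.

**Shape 5** — `<path>` regular polygon, stroke `#000000` → engrave (S308, F2955). Machine vertices: (125.7335,120.6765) → (121.8904,111.1817) → (112.0709,108.2666) → (103.6694,114.1261) → (103.0123,124.3481) → (110.5945,131.2351) → (120.7064,129.6011) → (125.7335,120.6765). Closed: final G1 returns to the first vertex.

**Shape 6** — `<circle>` circle, stroke `#0000ff` → cut (S887, F1027). Machine vertices: (74.9482,136.7587) → (74.0977,141.0342) → (71.6759,144.6589) → (68.0512,147.0807) → (63.7757,147.9312) → (59.5002,147.0807) → (55.8755,144.6589) → (53.4537,141.0342) → (52.6032,136.7587) → (53.4537,132.4832) → (55.8755,128.8585) → (59.5002,126.4367) → (63.7757,125.5862) → (68.0512,126.4367) → (71.6759,128.8585) → (74.0977,132.4832) → (74.9482,136.7587). Closed: final G1 returns to the first vertex.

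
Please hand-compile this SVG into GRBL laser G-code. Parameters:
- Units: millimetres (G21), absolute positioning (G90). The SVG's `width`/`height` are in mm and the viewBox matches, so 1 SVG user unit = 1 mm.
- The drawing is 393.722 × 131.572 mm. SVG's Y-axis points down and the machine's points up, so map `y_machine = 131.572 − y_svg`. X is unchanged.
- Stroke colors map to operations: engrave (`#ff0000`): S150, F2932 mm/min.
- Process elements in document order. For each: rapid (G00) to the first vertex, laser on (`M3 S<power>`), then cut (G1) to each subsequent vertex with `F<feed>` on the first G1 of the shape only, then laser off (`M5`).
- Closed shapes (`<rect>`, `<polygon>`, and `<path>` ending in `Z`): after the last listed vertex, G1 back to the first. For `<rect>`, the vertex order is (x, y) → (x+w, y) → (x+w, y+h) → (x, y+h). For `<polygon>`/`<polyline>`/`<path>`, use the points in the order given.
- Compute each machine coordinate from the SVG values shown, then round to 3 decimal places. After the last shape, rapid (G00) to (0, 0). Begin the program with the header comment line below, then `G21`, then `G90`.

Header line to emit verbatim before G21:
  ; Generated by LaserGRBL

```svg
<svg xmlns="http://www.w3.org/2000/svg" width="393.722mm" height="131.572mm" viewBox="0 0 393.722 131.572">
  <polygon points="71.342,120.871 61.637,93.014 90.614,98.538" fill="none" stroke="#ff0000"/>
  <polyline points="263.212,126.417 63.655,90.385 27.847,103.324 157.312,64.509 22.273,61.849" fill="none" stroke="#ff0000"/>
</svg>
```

; Generated by LaserGRBL
G21
G90
G00 X71.342 Y10.701
M3 S150
G1 X61.637 Y38.558 F2932
G1 X90.614 Y33.034
G1 X71.342 Y10.701
M5
G00 X263.212 Y5.155
M3 S150
G1 X63.655 Y41.187 F2932
G1 X27.847 Y28.248
G1 X157.312 Y67.063
G1 X22.273 Y69.723
M5
G00 X0.000 Y0.000

Since the viewBox matches the mm dimensions, user units are millimetres directly. The only transform is the Y-flip y_m = 131.572 − y_svg.

Shape 1 is a regular polygon drawn with `<polygon>`. Its stroke #ff0000 means engrave at S150, F2932. After flipping Y the toolpath is (71.342,10.701) → (61.637,38.558) → (90.614,33.034) → (71.342,10.701), returning to the start.

Shape 2 is a open polyline drawn with `<polyline>`. Its stroke #ff0000 means engrave at S150, F2932. After flipping Y the toolpath is (263.212,5.155) → (63.655,41.187) → (27.847,28.248) → (157.312,67.063) → (22.273,69.723).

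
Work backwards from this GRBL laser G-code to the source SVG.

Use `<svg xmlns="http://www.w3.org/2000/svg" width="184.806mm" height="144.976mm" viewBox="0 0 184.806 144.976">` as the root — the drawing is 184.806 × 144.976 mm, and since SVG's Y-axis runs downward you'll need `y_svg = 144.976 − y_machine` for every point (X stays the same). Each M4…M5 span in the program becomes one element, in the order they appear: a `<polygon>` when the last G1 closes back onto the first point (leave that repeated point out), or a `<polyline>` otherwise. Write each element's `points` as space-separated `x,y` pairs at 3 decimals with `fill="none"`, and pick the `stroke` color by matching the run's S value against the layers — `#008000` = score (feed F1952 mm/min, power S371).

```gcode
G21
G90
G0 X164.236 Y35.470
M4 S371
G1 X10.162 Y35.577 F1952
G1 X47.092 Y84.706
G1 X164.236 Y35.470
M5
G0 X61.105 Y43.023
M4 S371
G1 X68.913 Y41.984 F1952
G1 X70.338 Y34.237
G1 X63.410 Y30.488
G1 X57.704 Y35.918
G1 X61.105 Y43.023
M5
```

Machine Y-up, SVG Y-down with viewBox height 144.976, so y_svg = 144.976 − y_machine; X carries over. Every run uses S371, so all elements get stroke `#008000` (score).

Run 1: The run returns to its start, so emit a `<polygon>` with points (Y-flipped): 164.236,109.506 10.162,109.399 47.092,60.270.

Run 2: The run returns to its start, so emit a `<polygon>` with points (Y-flipped): 61.105,101.953 68.913,102.992 70.338,110.739 63.410,114.488 57.704,109.058.

<svg xmlns="http://www.w3.org/2000/svg" width="184.806mm" height="144.976mm" viewBox="0 0 184.806 144.976">
  <polygon points="164.236,109.506 10.162,109.399 47.092,60.270" fill="none" stroke="#008000"/>
  <polygon points="61.105,101.953 68.913,102.992 70.338,110.739 63.410,114.488 57.704,109.058" fill="none" stroke="#008000"/>
</svg>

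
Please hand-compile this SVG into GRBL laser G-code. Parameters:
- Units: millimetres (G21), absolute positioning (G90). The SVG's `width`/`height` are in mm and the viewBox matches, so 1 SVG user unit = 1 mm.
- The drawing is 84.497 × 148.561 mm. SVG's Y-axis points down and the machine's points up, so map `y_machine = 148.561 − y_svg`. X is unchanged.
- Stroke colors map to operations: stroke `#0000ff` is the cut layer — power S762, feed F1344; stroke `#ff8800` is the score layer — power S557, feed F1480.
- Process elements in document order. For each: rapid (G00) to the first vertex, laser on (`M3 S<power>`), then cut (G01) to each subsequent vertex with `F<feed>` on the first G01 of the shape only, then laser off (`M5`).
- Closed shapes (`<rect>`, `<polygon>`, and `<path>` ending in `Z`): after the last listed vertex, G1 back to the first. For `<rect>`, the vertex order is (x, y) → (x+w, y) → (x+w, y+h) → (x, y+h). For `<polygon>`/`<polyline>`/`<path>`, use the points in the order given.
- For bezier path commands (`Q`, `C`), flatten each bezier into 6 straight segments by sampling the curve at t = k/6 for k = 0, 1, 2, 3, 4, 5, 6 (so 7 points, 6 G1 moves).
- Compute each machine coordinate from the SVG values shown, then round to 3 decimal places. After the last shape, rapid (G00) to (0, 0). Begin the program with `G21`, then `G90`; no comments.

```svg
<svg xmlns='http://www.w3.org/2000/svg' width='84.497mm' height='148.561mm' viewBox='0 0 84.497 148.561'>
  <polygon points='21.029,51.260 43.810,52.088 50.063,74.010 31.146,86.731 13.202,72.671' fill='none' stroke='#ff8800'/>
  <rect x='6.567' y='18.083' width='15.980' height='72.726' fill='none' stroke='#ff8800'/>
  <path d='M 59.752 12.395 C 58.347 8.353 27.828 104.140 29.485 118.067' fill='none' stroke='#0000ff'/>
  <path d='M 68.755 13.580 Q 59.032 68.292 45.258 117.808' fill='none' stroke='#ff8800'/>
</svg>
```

viewBox `0 0 84.497 148.561` with mm width/height → 1 unit = 1 mm. Flip: y_m = 148.561 − y_svg.

**Shape 1** — `<polygon>` regular polygon, stroke `#ff8800` → score (S557, F1480). Machine vertices: (21.029,97.301) → (43.810,96.473) → (50.063,74.551) → (31.146,61.830) → (13.202,75.890) → (21.029,97.301). Closed: final G1 returns to the first vertex.

**Shape 2** — `<rect>` rectangle, stroke `#ff8800` → score (S557, F1480). Machine vertices: (6.567,130.478) → (22.547,130.478) → (22.547,57.752) → (6.567,57.752) → (6.567,130.478). Closed: final G1 returns to the first vertex.

**Shape 3** — `<path>` cubic bezier, stroke `#0000ff` → cut (S762, F1344). Control points (SVG): P0=(59.752,12.395), P1=(58.347,8.353), P2=(27.828,104.140), P3=(29.485,118.067); sampled at t=k/6. Machine vertices: (59.752,136.166) → (56.907,130.709) → (50.912,113.661) → (43.470,90.068) → (36.283,64.978) → (31.054,43.438) → (29.485,30.494). Open path.

**Shape 4** — `<path>` quadratic bezier, stroke `#ff8800` → score (S557, F1480). Control points (SVG): P0=(68.755,13.580), P1=(59.032,68.292), P2=(45.258,117.808); sampled at t=k/6. Machine vertices: (68.755,134.981) → (65.401,116.888) → (61.823,99.084) → (58.019,81.568) → (53.991,64.341) → (49.737,47.403) → (45.258,30.753). Open path.

G21
G90
G00 X21.029 Y97.301
M3 S557
G01 X43.810 Y96.473 F1480
G01 X50.063 Y74.551
G01 X31.146 Y61.830
G01 X13.202 Y75.890
G01 X21.029 Y97.301
M5
G00 X6.567 Y130.478
M3 S557
G01 X22.547 Y130.478 F1480
G01 X22.547 Y57.752
G01 X6.567 Y57.752
G01 X6.567 Y130.478
M5
G00 X59.752 Y136.166
M3 S762
G01 X56.907 Y130.709 F1344
G01 X50.912 Y113.661
G01 X43.470 Y90.068
G01 X36.283 Y64.978
G01 X31.054 Y43.438
G01 X29.485 Y30.494
M5
G00 X68.755 Y134.981
M3 S557
G01 X65.401 Y116.888 F1480
G01 X61.823 Y99.084
G01 X58.019 Y81.568
G01 X53.991 Y64.341
G01 X49.737 Y47.403
G01 X45.258 Y30.753
M5
G00 X0.000 Y0.000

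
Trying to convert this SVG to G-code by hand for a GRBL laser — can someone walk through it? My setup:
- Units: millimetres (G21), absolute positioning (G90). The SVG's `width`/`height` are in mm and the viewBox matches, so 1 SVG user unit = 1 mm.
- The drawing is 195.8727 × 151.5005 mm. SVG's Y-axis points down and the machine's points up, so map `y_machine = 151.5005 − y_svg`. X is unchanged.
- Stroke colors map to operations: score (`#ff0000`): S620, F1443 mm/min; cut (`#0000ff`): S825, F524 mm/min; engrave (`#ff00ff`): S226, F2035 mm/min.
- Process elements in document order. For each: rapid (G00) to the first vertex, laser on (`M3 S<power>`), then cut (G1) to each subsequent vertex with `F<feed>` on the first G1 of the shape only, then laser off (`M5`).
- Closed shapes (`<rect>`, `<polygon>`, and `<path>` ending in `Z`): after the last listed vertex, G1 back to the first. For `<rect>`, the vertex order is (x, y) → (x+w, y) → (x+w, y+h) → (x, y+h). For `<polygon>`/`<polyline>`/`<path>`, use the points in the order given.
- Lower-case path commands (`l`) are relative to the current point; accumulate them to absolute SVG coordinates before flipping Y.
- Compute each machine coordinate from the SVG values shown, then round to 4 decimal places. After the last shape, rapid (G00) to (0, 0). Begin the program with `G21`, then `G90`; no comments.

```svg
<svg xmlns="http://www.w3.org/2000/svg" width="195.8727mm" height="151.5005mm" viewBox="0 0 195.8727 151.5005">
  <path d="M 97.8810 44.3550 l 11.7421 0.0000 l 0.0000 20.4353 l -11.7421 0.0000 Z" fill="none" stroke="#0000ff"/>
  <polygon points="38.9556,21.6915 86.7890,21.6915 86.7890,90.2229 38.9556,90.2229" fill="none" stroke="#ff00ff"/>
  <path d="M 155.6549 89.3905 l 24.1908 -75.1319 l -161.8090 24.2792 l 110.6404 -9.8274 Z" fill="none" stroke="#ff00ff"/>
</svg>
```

G21
G90
G00 X97.8810 Y107.1455
M3 S825
G1 X109.6231 Y107.1455 F524
G1 X109.6231 Y86.7102
G1 X97.8810 Y86.7102
G1 X97.8810 Y107.1455
M5
G00 X38.9556 Y129.8090
M3 S226
G1 X86.7890 Y129.8090 F2035
G1 X86.7890 Y61.2776
G1 X38.9556 Y61.2776
G1 X38.9556 Y129.8090
M5
G00 X155.6549 Y62.1100
M3 S226
G1 X179.8457 Y137.2419 F2035
G1 X18.0367 Y112.9627
G1 X128.6771 Y122.7901
G1 X155.6549 Y62.1100
M5
G00 X0.0000 Y0.0000

Since the viewBox matches the mm dimensions, user units are millimetres directly. The only transform is the Y-flip y_m = 151.5005 − y_svg.

Shape 1 is a rectangle drawn with `<path>`. Its stroke #0000ff means cut at S825, F524. After flipping Y the toolpath is (97.8810,107.1455) → (109.6231,107.1455) → (109.6231,86.7102) → (97.8810,86.7102) → (97.8810,107.1455), returning to the start.

Shape 2 is a rectangle drawn with `<polygon>`. Its stroke #ff00ff means engrave at S226, F2035. After flipping Y the toolpath is (38.9556,129.8090) → (86.7890,129.8090) → (86.7890,61.2776) → (38.9556,61.2776) → (38.9556,129.8090), returning to the start.

Shape 3 is a closed polygon drawn with `<path>`. Its stroke #ff00ff means engrave at S226, F2035. After flipping Y the toolpath is (155.6549,62.1100) → (179.8457,137.2419) → (18.0367,112.9627) → (128.6771,122.7901) → (155.6549,62.1100), returning to the start.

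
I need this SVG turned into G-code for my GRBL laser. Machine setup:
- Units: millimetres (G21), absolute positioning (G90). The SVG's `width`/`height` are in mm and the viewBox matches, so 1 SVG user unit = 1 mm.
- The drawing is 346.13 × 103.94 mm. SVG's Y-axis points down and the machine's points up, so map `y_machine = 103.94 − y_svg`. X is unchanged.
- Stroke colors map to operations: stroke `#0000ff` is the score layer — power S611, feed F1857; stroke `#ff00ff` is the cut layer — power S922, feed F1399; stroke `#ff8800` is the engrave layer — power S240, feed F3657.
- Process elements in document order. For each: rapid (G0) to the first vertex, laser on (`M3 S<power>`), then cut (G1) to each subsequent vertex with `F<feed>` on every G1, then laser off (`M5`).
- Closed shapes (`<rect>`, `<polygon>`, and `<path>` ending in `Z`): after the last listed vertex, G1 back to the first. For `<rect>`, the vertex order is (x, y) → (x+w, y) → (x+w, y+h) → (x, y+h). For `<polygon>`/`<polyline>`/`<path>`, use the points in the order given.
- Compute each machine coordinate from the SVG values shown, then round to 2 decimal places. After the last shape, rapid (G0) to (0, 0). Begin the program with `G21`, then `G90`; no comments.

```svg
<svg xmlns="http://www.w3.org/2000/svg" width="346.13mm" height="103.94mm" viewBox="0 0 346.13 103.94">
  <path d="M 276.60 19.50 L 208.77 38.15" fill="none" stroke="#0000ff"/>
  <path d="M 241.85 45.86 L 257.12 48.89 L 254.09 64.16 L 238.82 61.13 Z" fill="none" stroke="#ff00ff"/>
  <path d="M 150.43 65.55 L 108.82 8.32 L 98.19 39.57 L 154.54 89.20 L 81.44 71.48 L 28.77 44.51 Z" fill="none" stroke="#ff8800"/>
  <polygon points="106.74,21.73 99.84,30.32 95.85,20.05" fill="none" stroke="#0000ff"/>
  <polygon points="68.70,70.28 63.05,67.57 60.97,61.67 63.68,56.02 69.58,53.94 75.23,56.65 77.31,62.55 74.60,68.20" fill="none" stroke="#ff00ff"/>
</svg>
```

1 u = 1 mm; y_m = 103.94 − y.

[1] `<path>` line segment, #0000ff→score S611 F1857: (276.60,84.44) → (208.77,65.79)

[2] `<path>` regular polygon, #ff00ff→cut S922 F1399: (241.85,58.08) → (257.12,55.05) → (254.09,39.78) → (238.82,42.81) → (241.85,58.08) (closed)

[3] `<path>` closed polygon, #ff8800→engrave S240 F3657: (150.43,38.39) → (108.82,95.62) → (98.19,64.37) → (154.54,14.74) → (81.44,32.46) → (28.77,59.43) → (150.43,38.39) (closed)

[4] `<polygon>` regular polygon, #0000ff→score S611 F1857: (106.74,82.21) → (99.84,73.62) → (95.85,83.89) → (106.74,82.21) (closed)

[5] `<polygon>` regular polygon, #ff00ff→cut S922 F1399: (68.70,33.66) → (63.05,36.37) → (60.97,42.27) → (63.68,47.92) → (69.58,50.00) → (75.23,47.29) → (77.31,41.39) → (74.60,35.74) → (68.70,33.66) (closed)

G21
G90
G0 X276.60 Y84.44
M3 S611
G1 X208.77 Y65.79 F1857
M5
G0 X241.85 Y58.08
M3 S922
G1 X257.12 Y55.05 F1399
G1 X254.09 Y39.78 F1399
G1 X238.82 Y42.81 F1399
G1 X241.85 Y58.08 F1399
M5
G0 X150.43 Y38.39
M3 S240
G1 X108.82 Y95.62 F3657
G1 X98.19 Y64.37 F3657
G1 X154.54 Y14.74 F3657
G1 X81.44 Y32.46 F3657
G1 X28.77 Y59.43 F3657
G1 X150.43 Y38.39 F3657
M5
G0 X106.74 Y82.21
M3 S611
G1 X99.84 Y73.62 F1857
G1 X95.85 Y83.89 F1857
G1 X106.74 Y82.21 F1857
M5
G0 X68.70 Y33.66
M3 S922
G1 X63.05 Y36.37 F1399
G1 X60.97 Y42.27 F1399
G1 X63.68 Y47.92 F1399
G1 X69.58 Y50.00 F1399
G1 X75.23 Y47.29 F1399
G1 X77.31 Y41.39 F1399
G1 X74.60 Y35.74 F1399
G1 X68.70 Y33.66 F1399
M5
G0 X0.00 Y0.00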